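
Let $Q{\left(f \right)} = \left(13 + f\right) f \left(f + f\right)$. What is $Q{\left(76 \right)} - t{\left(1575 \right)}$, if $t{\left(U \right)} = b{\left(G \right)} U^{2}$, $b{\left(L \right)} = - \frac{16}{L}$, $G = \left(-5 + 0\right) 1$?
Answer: $-6909872$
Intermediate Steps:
$G = -5$ ($G = \left(-5\right) 1 = -5$)
$t{\left(U \right)} = \frac{16 U^{2}}{5}$ ($t{\left(U \right)} = - \frac{16}{-5} U^{2} = \left(-16\right) \left(- \frac{1}{5}\right) U^{2} = \frac{16 U^{2}}{5}$)
$Q{\left(f \right)} = 2 f^{2} \left(13 + f\right)$ ($Q{\left(f \right)} = f \left(13 + f\right) 2 f = 2 f^{2} \left(13 + f\right)$)
$Q{\left(76 \right)} - t{\left(1575 \right)} = 2 \cdot 76^{2} \left(13 + 76\right) - \frac{16 \cdot 1575^{2}}{5} = 2 \cdot 5776 \cdot 89 - \frac{16}{5} \cdot 2480625 = 1028128 - 7938000 = -6909872$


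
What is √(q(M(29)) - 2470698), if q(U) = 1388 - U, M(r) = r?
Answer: 3*I*√274371 ≈ 1571.4*I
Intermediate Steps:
√(q(M(29)) - 2470698) = √((1388 - 1*29) - 2470698) = √((1388 - 29) - 2470698) = √(1359 - 2470698) = √(-2469339) = 3*I*√274371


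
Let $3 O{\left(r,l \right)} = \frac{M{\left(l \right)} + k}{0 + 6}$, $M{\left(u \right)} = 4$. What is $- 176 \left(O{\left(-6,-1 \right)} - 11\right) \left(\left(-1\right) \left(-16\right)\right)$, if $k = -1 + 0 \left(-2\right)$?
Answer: $\frac{91520}{3} \approx 30507.0$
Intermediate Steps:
$k = -1$ ($k = -1 + 0 = -1$)
$O{\left(r,l \right)} = \frac{1}{6}$ ($O{\left(r,l \right)} = \frac{\left(4 - 1\right) \frac{1}{0 + 6}}{3} = \frac{3 \cdot \frac{1}{6}}{3} = \frac{1}{3} \cdot \frac{1}{2} = \frac{1}{6}$)
$- 176 \left(O{\left(-6,-1 \right)} - 11\right) \left(\left(-1\right) \left(-16\right)\right) = - 176 \left(\frac{1}{6} - 11\right) \left(\left(-1\right) \left(-16\right)\right) = - 176 \left(\frac{1}{6} - 11\right) 16 = \left(-176\right) \left(- \frac{65}{6}\right) 16 = \frac{5720}{3} \cdot 16 = \frac{91520}{3}$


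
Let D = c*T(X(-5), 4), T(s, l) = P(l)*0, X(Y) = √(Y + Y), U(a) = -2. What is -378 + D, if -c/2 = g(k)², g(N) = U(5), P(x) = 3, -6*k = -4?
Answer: -378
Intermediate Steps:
k = ⅔ (k = -⅙*(-4) = ⅔ ≈ 0.66667)
g(N) = -2
X(Y) = √2*√Y (X(Y) = √(2*Y) = √2*√Y)
T(s, l) = 0 (T(s, l) = 3*0 = 0)
c = -8 (c = -2*(-2)² = -2*4 = -8)
D = 0 (D = -8*0 = 0)
-378 + D = -378 + 0 = -378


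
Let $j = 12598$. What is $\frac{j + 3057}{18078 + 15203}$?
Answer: $\frac{15655}{33281} \approx 0.47039$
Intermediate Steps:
$\frac{j + 3057}{18078 + 15203} = \frac{12598 + 3057}{18078 + 15203} = \frac{15655}{33281}$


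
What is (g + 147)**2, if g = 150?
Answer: 88209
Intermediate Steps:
(g + 147)**2 = (150 + 147)**2 = 297**2 = 88209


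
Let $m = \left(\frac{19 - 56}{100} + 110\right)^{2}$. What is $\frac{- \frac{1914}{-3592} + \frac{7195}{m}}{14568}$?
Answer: $\frac{244241512133}{3144597706499232} \approx 7.767 \cdot 10^{-5}$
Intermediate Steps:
$m = \frac{120187369}{10000}$ ($m = \left(\left(-37\right) \frac{1}{100} + 110\right)^{2} = \left(- \frac{37}{100} + 110\right)^{2} = \left(\frac{10963}{100}\right)^{2} = \frac{120187369}{10000} \approx 12019.0$)
$\frac{- \frac{1914}{-3592} + \frac{7195}{m}}{14568} = \frac{- \frac{1914}{-3592} + \frac{7195}{\frac{120187369}{10000}}}{14568} = \left(\left(-1914\right) \left(- \frac{1}{3592}\right) + 7195 \cdot \frac{10000}{120187369}\right) \frac{1}{14568} = \left(\frac{957}{1796} + \frac{71950000}{120187369}\right) \frac{1}{14568} = \frac{244241512133}{215856514724} \cdot \frac{1}{14568} = \frac{244241512133}{3144597706499232}$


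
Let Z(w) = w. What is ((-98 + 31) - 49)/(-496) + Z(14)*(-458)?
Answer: -795059/124 ≈ -6411.8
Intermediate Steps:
((-98 + 31) - 49)/(-496) + Z(14)*(-458) = ((-98 + 31) - 49)/(-496) + 14*(-458) = (-67 - 49)*(-1/496) - 6412 = -116*(-1/496) - 6412 = 29/124 - 6412 = -795059/124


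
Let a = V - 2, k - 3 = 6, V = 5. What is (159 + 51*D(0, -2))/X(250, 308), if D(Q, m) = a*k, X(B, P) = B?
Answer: 768/125 ≈ 6.1440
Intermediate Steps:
k = 9 (k = 3 + 6 = 9)
a = 3 (a = 5 - 2 = 3)
D(Q, m) = 27 (D(Q, m) = 3*9 = 27)
(159 + 51*D(0, -2))/X(250, 308) = (159 + 51*27)/250 = (159 + 1377)*(1/250) = 1536*(1/250) = 768/125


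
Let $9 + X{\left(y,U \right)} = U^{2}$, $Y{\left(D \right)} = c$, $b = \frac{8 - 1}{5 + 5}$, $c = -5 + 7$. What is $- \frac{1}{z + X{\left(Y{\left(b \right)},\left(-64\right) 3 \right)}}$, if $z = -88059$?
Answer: $\frac{1}{51204} \approx 1.953 \cdot 10^{-5}$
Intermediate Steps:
$c = 2$
$b = \frac{7}{10} \approx 0.7$
$Y{\left(D \right)} = 2$
$X{\left(y,U \right)} = -9 + U^{2}$
$- \frac{1}{z + X{\left(Y{\left(b \right)},\left(-64\right) 3 \right)}} = - \frac{1}{-88059 - \left(9 - \left(\left(-64\right) 3\right)^{2}\right)} = - \frac{1}{-88059 - \left(9 - \left(-192\right)^{2}\right)} = - \frac{1}{-88059 + \left(-9 + 36864\right)} = - \frac{1}{-88059 + 36855} = - \frac{1}{-51204} = \left(-1\right) \left(- \frac{1}{51204}\right) = \frac{1}{51204}$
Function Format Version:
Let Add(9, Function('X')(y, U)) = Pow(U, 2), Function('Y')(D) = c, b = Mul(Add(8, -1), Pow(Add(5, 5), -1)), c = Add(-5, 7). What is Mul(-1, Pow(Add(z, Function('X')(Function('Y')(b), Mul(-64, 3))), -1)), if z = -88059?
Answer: Rational(1, 51204) ≈ 1.9530e-5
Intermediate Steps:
c = 2
b = Rational(7, 10) (b = Mul(7, Pow(10, -1)) = Mul(7, Rational(1, 10)) = Rational(7, 10) ≈ 0.70000)
Function('Y')(D) = 2
Function('X')(y, U) = Add(-9, Pow(U, 2))
Mul(-1, Pow(Add(z, Function('X')(Function('Y')(b), Mul(-64, 3))), -1)) = Mul(-1, Pow(Add(-88059, Add(-9, Pow(Mul(-64, 3), 2))), -1)) = Mul(-1, Pow(Add(-88059, Add(-9, Pow(-192, 2))), -1)) = Mul(-1, Pow(Add(-88059, Add(-9, 36864)), -1)) = Mul(-1, Pow(Add(-88059, 36855), -1)) = Mul(-1, Pow(-51204, -1)) = Mul(-1, Rational(-1, 51204)) = Rational(1, 51204)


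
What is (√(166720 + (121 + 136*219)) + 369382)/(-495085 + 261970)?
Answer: -369382/233115 - 11*√65/46623 ≈ -1.5865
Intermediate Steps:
(√(166720 + (121 + 136*219)) + 369382)/(-495085 + 261970) = (√(166720 + (121 + 29784)) + 369382)/(-233115) = (√(166720 + 29905) + 369382)*(-1/233115) = (√196625 + 369382)*(-1/233115) = (55*√65 + 369382)*(-1/233115) = (369382 + 55*√65)*(-1/233115) = -369382/233115 - 11*√65/46623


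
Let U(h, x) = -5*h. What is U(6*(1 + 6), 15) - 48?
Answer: -258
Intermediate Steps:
U(6*(1 + 6), 15) - 48 = -30*(1 + 6) - 48 = -30*7 - 48 = -5*42 - 48 = -210 - 48 = -258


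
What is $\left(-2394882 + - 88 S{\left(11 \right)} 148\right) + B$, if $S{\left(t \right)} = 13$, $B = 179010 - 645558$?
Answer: $-3030742$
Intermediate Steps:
$B = -466548$
$\left(-2394882 + - 88 S{\left(11 \right)} 148\right) + B = \left(-2394882 + \left(-88\right) 13 \cdot 148\right) - 466548 = \left(-2394882 - 169312\right) - 466548 = -2564194 - 466548 = -3030742$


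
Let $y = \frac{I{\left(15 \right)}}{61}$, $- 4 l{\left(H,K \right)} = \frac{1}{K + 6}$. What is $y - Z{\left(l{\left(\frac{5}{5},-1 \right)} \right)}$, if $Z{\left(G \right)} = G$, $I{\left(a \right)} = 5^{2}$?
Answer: $\frac{561}{1220} \approx 0.45984$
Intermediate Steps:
$l{\left(H,K \right)} = - \frac{1}{4 \left(6 + K\right)}$ ($l{\left(H,K \right)} = - \frac{1}{4 \left(K + 6\right)} = - \frac{1}{4 \left(6 + K\right)}$)
$I{\left(a \right)} = 25$
$y = \frac{25}{61} \approx 0.40984$
$y - Z{\left(l{\left(\frac{5}{5},-1 \right)} \right)} = \frac{25}{61} - - \frac{1}{24 + 4 \left(-1\right)} = \frac{25}{61} - - \frac{1}{24 - 4} = \frac{25}{61} - - \frac{1}{20} = \frac{25}{61} + \frac{1}{20} = \frac{561}{1220}$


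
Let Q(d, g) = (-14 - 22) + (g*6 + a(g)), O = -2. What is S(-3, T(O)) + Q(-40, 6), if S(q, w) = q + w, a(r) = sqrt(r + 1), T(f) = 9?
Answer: 6 + sqrt(7) ≈ 8.6458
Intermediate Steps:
a(r) = sqrt(1 + r)
Q(d, g) = -36 + sqrt(1 + g) + 6*g (Q(d, g) = (-14 - 22) + (g*6 + sqrt(1 + g)) = -36 + (6*g + sqrt(1 + g)) = -36 + (sqrt(1 + g) + 6*g) = -36 + sqrt(1 + g) + 6*g)
S(-3, T(O)) + Q(-40, 6) = (-3 + 9) + (-36 + sqrt(1 + 6) + 6*6) = 6 + (-36 + sqrt(7) + 36) = 6 + sqrt(7)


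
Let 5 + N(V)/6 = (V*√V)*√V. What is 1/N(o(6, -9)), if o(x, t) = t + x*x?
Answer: 1/4344 ≈ 0.00023020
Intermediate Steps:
o(x, t) = t + x²
N(V) = -30 + 6*V² (N(V) = -30 + 6*((V*√V)*√V) = -30 + 6*(V^(3/2)*√V) = -30 + 6*V²)
1/N(o(6, -9)) = 1/(-30 + 6*(-9 + 6²)²) = 1/(-30 + 6*(-9 + 36)²) = 1/(-30 + 6*27²) = 1/(-30 + 6*729) = 1/(-30 + 4374) = 1/4344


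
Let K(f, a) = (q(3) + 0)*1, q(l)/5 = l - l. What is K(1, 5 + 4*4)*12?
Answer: 0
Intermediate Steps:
q(l) = 0 (q(l) = 5*(l - l) = 5*0 = 0)
K(f, a) = 0 (K(f, a) = (0 + 0)*1 = 0*1 = 0)
K(1, 5 + 4*4)*12 = 0*12 = 0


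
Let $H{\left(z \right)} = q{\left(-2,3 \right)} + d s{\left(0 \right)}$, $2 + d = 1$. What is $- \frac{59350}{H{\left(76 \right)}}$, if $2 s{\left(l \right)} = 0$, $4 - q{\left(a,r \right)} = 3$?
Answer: $-59350$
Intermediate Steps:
$d = -1$ ($d = -2 + 1 = -1$)
$q{\left(a,r \right)} = 1$ ($q{\left(a,r \right)} = 4 - 3 = 1$)
$s{\left(l \right)} = 0$ ($s{\left(l \right)} = \frac{1}{2} \cdot 0 = 0$)
$H{\left(z \right)} = 1$ ($H{\left(z \right)} = 1 - 0 = 1 + 0 = 1$)
$- \frac{59350}{H{\left(76 \right)}} = - \frac{59350}{1} = \left(-59350\right) 1 = -59350$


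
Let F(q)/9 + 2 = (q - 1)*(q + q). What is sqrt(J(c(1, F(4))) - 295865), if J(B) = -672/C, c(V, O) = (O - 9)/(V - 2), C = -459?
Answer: I*sqrt(769541057)/51 ≈ 543.93*I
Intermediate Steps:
F(q) = -18 + 18*q*(-1 + q) (F(q) = -18 + 9*((q - 1)*(q + q)) = -18 + 9*((-1 + q)*(2*q)) = -18 + 9*(2*q*(-1 + q)) = -18 + 18*q*(-1 + q))
c(V, O) = (-9 + O)/(-2 + V)
J(B) = 224/153 (J(B) = -672/(-459) = -672*(-1/459) = 224/153)
sqrt(J(c(1, F(4))) - 295865) = sqrt(224/153 - 295865) = sqrt(-45267121/153) = I*sqrt(769541057)/51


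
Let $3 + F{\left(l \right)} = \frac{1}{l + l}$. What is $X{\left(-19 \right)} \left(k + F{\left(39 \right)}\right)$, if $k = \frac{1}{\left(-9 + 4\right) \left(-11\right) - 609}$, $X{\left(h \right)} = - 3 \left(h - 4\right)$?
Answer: $- \frac{742670}{3601} \approx -206.24$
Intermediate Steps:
$X{\left(h \right)} = 12 - 3 h$ ($X{\left(h \right)} = - 3 \left(-4 + h\right) = 12 - 3 h$)
$k = - \frac{1}{554}$ ($k = \frac{1}{\left(-5\right) \left(-11\right) - 609} = \frac{1}{55 - 609} = \frac{1}{-554} = - \frac{1}{554} \approx -0.0018051$)
$F{\left(l \right)} = -3 + \frac{1}{2 l}$ ($F{\left(l \right)} = -3 + \frac{1}{l + l} = -3 + \frac{1}{2 l}$)
$X{\left(-19 \right)} \left(k + F{\left(39 \right)}\right) = \left(12 - -57\right) \left(- \frac{1}{554} - \left(3 - \frac{1}{2 \cdot 39}\right)\right) = \left(12 + 57\right) \left(- \frac{1}{554} + \left(-3 + \frac{1}{2} \cdot \frac{1}{39}\right)\right) = 69 \left(- \frac{1}{554} + \left(-3 + \frac{1}{78}\right)\right) = 69 \left(- \frac{1}{554} - \frac{233}{78}\right) = 69 \left(- \frac{32290}{10803}\right) = - \frac{742670}{3601}$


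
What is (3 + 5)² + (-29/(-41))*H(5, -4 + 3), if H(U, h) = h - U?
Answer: 2450/41 ≈ 59.756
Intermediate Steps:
(3 + 5)² + (-29/(-41))*H(5, -4 + 3) = (3 + 5)² + (-29/(-41))*((-4 + 3) - 1*5) = 8² + (-29*(-1/41))*(-1 - 5) = 64 + (29/41)*(-6) = 64 - 174/41 = 2450/41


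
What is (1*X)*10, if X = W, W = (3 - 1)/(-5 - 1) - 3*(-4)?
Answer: 350/3 ≈ 116.67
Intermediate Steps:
W = 35/3 (W = 2/(-6) + 12 = 2*(-⅙) + 12 = -⅓ + 12 = 35/3 ≈ 11.667)
X = 35/3 ≈ 11.667
(1*X)*10 = (1*(35/3))*10 = (35/3)*10 = 350/3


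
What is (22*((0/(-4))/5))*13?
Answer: 0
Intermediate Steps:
(22*((0/(-4))/5))*13 = (22*((0*(-¼))*(⅕)))*13 = (22*(0*(⅕)))*13 = (22*0)*13 = 0*13 = 0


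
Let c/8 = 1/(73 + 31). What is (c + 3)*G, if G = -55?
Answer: -2200/13 ≈ -169.23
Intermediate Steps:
c = 1/13 (c = 8/(73 + 31) = 8/104 = 8*(1/104) = 1/13 ≈ 0.076923)
(c + 3)*G = (1/13 + 3)*(-55) = (40/13)*(-55) = -2200/13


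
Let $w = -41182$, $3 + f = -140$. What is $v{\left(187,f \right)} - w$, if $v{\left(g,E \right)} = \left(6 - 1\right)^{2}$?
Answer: $41207$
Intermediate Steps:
$f = -143$ ($f = -3 - 140 = -143$)
$v{\left(g,E \right)} = 25$ ($v{\left(g,E \right)} = 5^{2} = 25$)
$v{\left(187,f \right)} - w = 25 - -41182 = 25 + 41182 = 41207$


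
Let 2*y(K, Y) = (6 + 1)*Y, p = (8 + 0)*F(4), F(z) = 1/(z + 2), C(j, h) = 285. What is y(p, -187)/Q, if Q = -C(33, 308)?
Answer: 1309/570 ≈ 2.2965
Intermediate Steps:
F(z) = 1/(2 + z)
p = 4/3 (p = (8 + 0)/(2 + 4) = 8/6 = 8*(⅙) = 4/3 ≈ 1.3333)
y(K, Y) = 7*Y/2 (y(K, Y) = ((6 + 1)*Y)/2 = (7*Y)/2 = 7*Y/2)
Q = -285 (Q = -1*285 = -285)
y(p, -187)/Q = ((7/2)*(-187))/(-285) = -1309/2*(-1/285) = 1309/570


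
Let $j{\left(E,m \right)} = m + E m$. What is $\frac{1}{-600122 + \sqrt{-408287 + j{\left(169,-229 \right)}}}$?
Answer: $- \frac{600122}{360146862101} - \frac{i \sqrt{447217}}{360146862101} \approx -1.6663 \cdot 10^{-6} - 1.8569 \cdot 10^{-9} i$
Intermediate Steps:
$\frac{1}{-600122 + \sqrt{-408287 + j{\left(169,-229 \right)}}} = \frac{1}{-600122 + \sqrt{-408287 - 229 \left(1 + 169\right)}} = \frac{1}{-600122 + \sqrt{-408287 - 38930}} = \frac{1}{-600122 + \sqrt{-447217}} = \frac{1}{-600122 + i \sqrt{447217}}$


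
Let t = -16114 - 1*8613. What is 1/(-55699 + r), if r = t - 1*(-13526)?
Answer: -1/66900 ≈ -1.4948e-5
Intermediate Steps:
t = -24727 (t = -16114 - 8613 = -24727)
r = -11201 (r = -24727 - 1*(-13526) = -24727 + 13526 = -11201)
1/(-55699 + r) = 1/(-55699 - 11201) = 1/(-66900) = -1/66900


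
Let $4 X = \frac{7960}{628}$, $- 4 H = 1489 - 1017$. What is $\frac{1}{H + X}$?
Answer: $- \frac{314}{36057} \approx -0.0087084$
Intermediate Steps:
$H = -118$ ($H = - \frac{1489 - 1017}{4} = \left(- \frac{1}{4}\right) 472 = -118$)
$X = \frac{995}{314}$ ($X = \frac{7960 \cdot \frac{1}{628}}{4} = \frac{1}{4} \cdot \frac{1990}{157} = \frac{995}{314} \approx 3.1688$)
$\frac{1}{H + X} = \frac{1}{-118 + \frac{995}{314}} = \frac{1}{- \frac{36057}{314}} = - \frac{314}{36057}$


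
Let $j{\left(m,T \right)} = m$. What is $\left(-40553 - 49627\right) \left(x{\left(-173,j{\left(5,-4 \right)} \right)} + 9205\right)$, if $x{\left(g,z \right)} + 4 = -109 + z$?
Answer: $-820367460$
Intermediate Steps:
$x{\left(g,z \right)} = -113 + z$ ($x{\left(g,z \right)} = -4 + \left(-109 + z\right) = -113 + z$)
$\left(-40553 - 49627\right) \left(x{\left(-173,j{\left(5,-4 \right)} \right)} + 9205\right) = \left(-40553 - 49627\right) \left(\left(-113 + 5\right) + 9205\right) = - 90180 \left(-108 + 9205\right) = \left(-90180\right) 9097 = -820367460$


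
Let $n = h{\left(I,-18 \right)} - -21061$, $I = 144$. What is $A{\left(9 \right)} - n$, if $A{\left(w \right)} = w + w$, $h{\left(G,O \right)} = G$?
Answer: $-21187$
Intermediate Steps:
$A{\left(w \right)} = 2 w$
$n = 21205$ ($n = 144 - -21061 = 144 + 21061 = 21205$)
$A{\left(9 \right)} - n = 2 \cdot 9 - 21205 = 18 - 21205 = -21187$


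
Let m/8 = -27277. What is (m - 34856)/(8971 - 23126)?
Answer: 253072/14155 ≈ 17.879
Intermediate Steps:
m = -218216 (m = 8*(-27277) = -218216)
(m - 34856)/(8971 - 23126) = (-218216 - 34856)/(8971 - 23126) = -253072/(-14155) = -253072*(-1/14155) = 253072/14155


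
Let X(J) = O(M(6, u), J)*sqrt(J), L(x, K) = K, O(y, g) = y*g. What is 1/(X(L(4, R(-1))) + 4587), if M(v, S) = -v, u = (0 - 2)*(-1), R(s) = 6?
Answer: 1529/7010931 + 4*sqrt(6)/2336977 ≈ 0.00022228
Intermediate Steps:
u = 2 (u = -2*(-1) = 2)
O(y, g) = g*y
X(J) = -6*J**(3/2) (X(J) = (J*(-1*6))*sqrt(J) = (J*(-6))*sqrt(J) = (-6*J)*sqrt(J) = -6*J**(3/2))
1/(X(L(4, R(-1))) + 4587) = 1/(-36*sqrt(6) + 4587) = 1/(4587 - 36*sqrt(6))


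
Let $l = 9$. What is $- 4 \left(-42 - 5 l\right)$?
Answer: $348$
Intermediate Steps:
$- 4 \left(-42 - 5 l\right) = - 4 \left(-42 - 45\right) = \left(-4\right) \left(-87\right) = 348$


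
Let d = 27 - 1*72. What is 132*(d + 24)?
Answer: -2772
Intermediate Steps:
d = -45 (d = 27 - 72 = -45)
132*(d + 24) = 132*(-45 + 24) = 132*(-21) = -2772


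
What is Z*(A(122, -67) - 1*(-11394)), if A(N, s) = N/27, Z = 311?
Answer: 95713360/27 ≈ 3.5449e+6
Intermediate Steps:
A(N, s) = N/27 (A(N, s) = N*(1/27) = N/27)
Z*(A(122, -67) - 1*(-11394)) = 311*((1/27)*122 - 1*(-11394)) = 311*(122/27 + 11394) = 311*(307760/27) = 95713360/27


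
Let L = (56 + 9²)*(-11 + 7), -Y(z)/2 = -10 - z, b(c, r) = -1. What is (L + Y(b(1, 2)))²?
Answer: 280900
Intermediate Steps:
Y(z) = 20 + 2*z (Y(z) = -2*(-10 - z) = 20 + 2*z)
L = -548 (L = (56 + 81)*(-4) = 137*(-4) = -548)
(L + Y(b(1, 2)))² = (-548 + (20 + 2*(-1)))² = (-548 + (20 - 2))² = (-548 + 18)² = (-530)² = 280900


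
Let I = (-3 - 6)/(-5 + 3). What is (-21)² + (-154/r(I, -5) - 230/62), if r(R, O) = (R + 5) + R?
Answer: 13215/31 ≈ 426.29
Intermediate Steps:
I = 9/2 (I = -9/(-2) = -9*(-½) = 9/2 ≈ 4.5000)
r(R, O) = 5 + 2*R (r(R, O) = (5 + R) + R = 5 + 2*R)
(-21)² + (-154/r(I, -5) - 230/62) = (-21)² + (-154/(5 + 2*(9/2)) - 230/62) = 441 + (-154/(5 + 9) - 230*1/62) = 441 + (-154/14 - 115/31) = 441 + (-154*1/14 - 115/31) = 441 + (-11 - 115/31) = 441 - 456/31 = 13215/31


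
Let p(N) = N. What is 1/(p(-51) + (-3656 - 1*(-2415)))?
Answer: -1/1292 ≈ -0.00077399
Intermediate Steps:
1/(p(-51) + (-3656 - 1*(-2415))) = 1/(-51 + (-3656 - 1*(-2415))) = 1/(-51 + (-3656 + 2415)) = 1/(-51 - 1241) = 1/(-1292) = -1/1292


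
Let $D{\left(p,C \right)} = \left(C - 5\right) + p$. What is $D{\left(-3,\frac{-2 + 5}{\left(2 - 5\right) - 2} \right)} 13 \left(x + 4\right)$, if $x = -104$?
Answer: $11180$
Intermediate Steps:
$D{\left(p,C \right)} = -5 + C + p$ ($D{\left(p,C \right)} = \left(-5 + C\right) + p = -5 + C + p$)
$D{\left(-3,\frac{-2 + 5}{\left(2 - 5\right) - 2} \right)} 13 \left(x + 4\right) = \left(-5 + \frac{-2 + 5}{\left(2 - 5\right) - 2} - 3\right) 13 \left(-104 + 4\right) = \left(-5 + \frac{3}{\left(2 - 5\right) - 2} - 3\right) 13 \left(-100\right) = \left(-5 + \frac{3}{-3 - 2} - 3\right) 13 \left(-100\right) = \left(-5 + \frac{3}{-5} - 3\right) 13 \left(-100\right) = \left(-5 + 3 \left(- \frac{1}{5}\right) - 3\right) 13 \left(-100\right) = \left(-5 - \frac{3}{5} - 3\right) 13 \left(-100\right) = \left(- \frac{43}{5}\right) 13 \left(-100\right) = \left(- \frac{559}{5}\right) \left(-100\right) = 11180$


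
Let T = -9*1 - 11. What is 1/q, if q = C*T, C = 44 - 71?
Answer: 1/540 ≈ 0.0018519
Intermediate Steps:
C = -27
T = -20 (T = -9 - 11 = -20)
q = 540 (q = -27*(-20) = 540)
1/q = 1/540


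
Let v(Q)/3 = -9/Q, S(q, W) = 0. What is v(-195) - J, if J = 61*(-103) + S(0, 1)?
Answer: 408404/65 ≈ 6283.1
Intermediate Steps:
v(Q) = -27/Q (v(Q) = 3*(-9/Q) = -27/Q)
J = -6283 (J = 61*(-103) + 0 = -6283 + 0 = -6283)
v(-195) - J = -27/(-195) - 1*(-6283) = -27*(-1/195) + 6283 = 9/65 + 6283 = 408404/65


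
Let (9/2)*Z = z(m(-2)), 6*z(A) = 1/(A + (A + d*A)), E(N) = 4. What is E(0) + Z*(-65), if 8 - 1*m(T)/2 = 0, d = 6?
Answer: 13759/3456 ≈ 3.9812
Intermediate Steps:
m(T) = 16 (m(T) = 16 - 2*0 = 16 + 0 = 16)
z(A) = 1/(48*A) (z(A) = 1/(6*(A + (A + 6*A))) = 1/(6*(A + 7*A)) = 1/(6*((8*A))) = (1/(8*A))/6 = 1/(48*A))
Z = 1/3456 (Z = 2*((1/48)/16)/9 = 2*((1/48)*(1/16))/9 = (2/9)*(1/768) = 1/3456 ≈ 0.00028935)
E(0) + Z*(-65) = 4 + (1/3456)*(-65) = 4 - 65/3456 = 13759/3456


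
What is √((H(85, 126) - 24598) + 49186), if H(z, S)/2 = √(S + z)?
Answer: √(24588 + 2*√211) ≈ 156.90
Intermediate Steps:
H(z, S) = 2*√(S + z)
√((H(85, 126) - 24598) + 49186) = √((2*√(126 + 85) - 24598) + 49186) = √((2*√211 - 24598) + 49186) = √((-24598 + 2*√211) + 49186) = √(24588 + 2*√211)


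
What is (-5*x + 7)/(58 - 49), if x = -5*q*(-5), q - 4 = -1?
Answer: -368/9 ≈ -40.889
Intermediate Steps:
q = 3 (q = 4 - 1 = 3)
x = 75 (x = -5*3*(-5) = -15*(-5) = 75)
(-5*x + 7)/(58 - 49) = (-5*75 + 7)/(58 - 49) = (-375 + 7)/9 = (⅑)*(-368) = -368/9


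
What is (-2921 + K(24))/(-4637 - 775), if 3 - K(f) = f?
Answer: 1471/2706 ≈ 0.54361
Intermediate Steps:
K(f) = 3 - f
(-2921 + K(24))/(-4637 - 775) = (-2921 + (3 - 1*24))/(-4637 - 775) = (-2921 + (3 - 24))/(-5412) = (-2921 - 21)*(-1/5412) = -2942*(-1/5412) = 1471/2706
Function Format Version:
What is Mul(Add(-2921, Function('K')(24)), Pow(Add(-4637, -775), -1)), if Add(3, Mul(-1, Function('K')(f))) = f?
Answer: Rational(1471, 2706) ≈ 0.54361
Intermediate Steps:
Function('K')(f) = Add(3, Mul(-1, f))
Mul(Add(-2921, Function('K')(24)), Pow(Add(-4637, -775), -1)) = Mul(Add(-2921, Add(3, Mul(-1, 24))), Pow(Add(-4637, -775), -1)) = Mul(Add(-2921, Add(3, -24)), Pow(-5412, -1)) = Mul(Add(-2921, -21), Rational(-1, 5412)) = Mul(-2942, Rational(-1, 5412)) = Rational(1471, 2706)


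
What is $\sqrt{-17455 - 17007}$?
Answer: $i \sqrt{34462} \approx 185.64 i$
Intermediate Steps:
$\sqrt{-17455 - 17007} = \sqrt{-34462} = i \sqrt{34462}$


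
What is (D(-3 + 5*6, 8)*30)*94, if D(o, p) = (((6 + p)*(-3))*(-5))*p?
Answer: 4737600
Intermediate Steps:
D(o, p) = p*(90 + 15*p) (D(o, p) = ((-18 - 3*p)*(-5))*p = (90 + 15*p)*p = p*(90 + 15*p))
(D(-3 + 5*6, 8)*30)*94 = ((15*8*(6 + 8))*30)*94 = ((15*8*14)*30)*94 = (1680*30)*94 = 50400*94 = 4737600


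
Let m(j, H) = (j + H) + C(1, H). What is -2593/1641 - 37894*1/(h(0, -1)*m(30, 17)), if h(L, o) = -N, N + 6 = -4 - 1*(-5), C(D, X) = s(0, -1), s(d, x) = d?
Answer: -62793409/385635 ≈ -162.83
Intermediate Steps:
C(D, X) = 0
N = -5 (N = -6 + (-4 - 1*(-5)) = -6 + (-4 + 5) = -6 + 1 = -5)
h(L, o) = 5 (h(L, o) = -1*(-5) = 5)
m(j, H) = H + j (m(j, H) = (j + H) + 0 = (H + j) + 0 = H + j)
-2593/1641 - 37894*1/(h(0, -1)*m(30, 17)) = -2593/1641 - 37894*1/(5*(17 + 30)) = -2593*1/1641 - 37894/(47*5) = -2593/1641 - 37894/235 = -62793409/385635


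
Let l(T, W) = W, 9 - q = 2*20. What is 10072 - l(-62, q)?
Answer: 10103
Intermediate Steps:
q = -31 (q = 9 - 2*20 = 9 - 1*40 = 9 - 40 = -31)
10072 - l(-62, q) = 10072 - 1*(-31) = 10072 + 31 = 10103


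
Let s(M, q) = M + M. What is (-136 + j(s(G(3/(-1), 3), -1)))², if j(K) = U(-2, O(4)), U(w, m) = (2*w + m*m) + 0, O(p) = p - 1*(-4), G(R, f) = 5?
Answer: 5776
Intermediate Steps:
O(p) = 4 + p (O(p) = p + 4 = 4 + p)
s(M, q) = 2*M
U(w, m) = m² + 2*w (U(w, m) = (2*w + m²) + 0 = (m² + 2*w) + 0 = m² + 2*w)
j(K) = 60 (j(K) = (4 + 4)² + 2*(-2) = 8² - 4 = 64 - 4 = 60)
(-136 + j(s(G(3/(-1), 3), -1)))² = (-136 + 60)² = (-76)² = 5776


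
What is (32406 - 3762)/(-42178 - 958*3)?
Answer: -1023/1609 ≈ -0.63580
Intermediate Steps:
(32406 - 3762)/(-42178 - 958*3) = 28644/(-42178 - 2874) = 28644/(-45052) = 28644*(-1/45052) = -1023/1609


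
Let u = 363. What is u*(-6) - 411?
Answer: -2589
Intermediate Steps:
u*(-6) - 411 = 363*(-6) - 411 = -2178 - 411 = -2589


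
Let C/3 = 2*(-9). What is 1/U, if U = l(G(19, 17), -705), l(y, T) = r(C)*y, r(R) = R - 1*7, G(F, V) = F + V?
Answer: -1/2196 ≈ -0.00045537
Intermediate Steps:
C = -54 (C = 3*(2*(-9)) = 3*(-18) = -54)
r(R) = -7 + R (r(R) = R - 7 = -7 + R)
l(y, T) = -61*y (l(y, T) = (-7 - 54)*y = -61*y)
U = -2196 (U = -61*(19 + 17) = -61*36 = -2196)
1/U = 1/(-2196) = -1/2196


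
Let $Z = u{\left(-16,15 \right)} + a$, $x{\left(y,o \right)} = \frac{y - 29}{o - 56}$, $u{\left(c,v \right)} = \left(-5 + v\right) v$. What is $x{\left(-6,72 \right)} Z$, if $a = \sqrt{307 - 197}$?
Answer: $- \frac{2625}{8} - \frac{35 \sqrt{110}}{16} \approx -351.07$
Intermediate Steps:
$u{\left(c,v \right)} = v \left(-5 + v\right)$
$a = \sqrt{110} \approx 10.488$
$x{\left(y,o \right)} = \frac{-29 + y}{-56 + o}$
$Z = 150 + \sqrt{110}$ ($Z = 15 \left(-5 + 15\right) + \sqrt{110} = 15 \cdot 10 + \sqrt{110} = 150 + \sqrt{110} \approx 160.49$)
$x{\left(-6,72 \right)} Z = \frac{-29 - 6}{-56 + 72} \left(150 + \sqrt{110}\right) = \frac{1}{16} \left(-35\right) \left(150 + \sqrt{110}\right) = - \frac{35 \left(150 + \sqrt{110}\right)}{16} = - \frac{2625}{8} - \frac{35 \sqrt{110}}{16}$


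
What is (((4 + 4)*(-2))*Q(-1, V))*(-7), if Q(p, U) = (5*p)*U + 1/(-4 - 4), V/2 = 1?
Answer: -1134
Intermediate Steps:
V = 2 (V = 2*1 = 2)
Q(p, U) = -⅛ + 5*U*p (Q(p, U) = 5*U*p + 1/(-8) = 5*U*p - ⅛ = -⅛ + 5*U*p)
(((4 + 4)*(-2))*Q(-1, V))*(-7) = (((4 + 4)*(-2))*(-⅛ + 5*2*(-1)))*(-7) = ((8*(-2))*(-⅛ - 10))*(-7) = -16*(-81/8)*(-7) = 162*(-7) = -1134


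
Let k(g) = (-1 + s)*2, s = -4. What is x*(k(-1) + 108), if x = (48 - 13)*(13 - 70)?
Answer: -195510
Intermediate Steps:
k(g) = -10 (k(g) = (-1 - 4)*2 = -5*2 = -10)
x = -1995 (x = 35*(-57) = -1995)
x*(k(-1) + 108) = -1995*(-10 + 108) = -1995*98 = -195510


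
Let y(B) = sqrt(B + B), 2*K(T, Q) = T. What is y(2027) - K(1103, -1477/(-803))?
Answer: -1103/2 + sqrt(4054) ≈ -487.83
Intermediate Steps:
K(T, Q) = T/2
y(B) = sqrt(2)*sqrt(B) (y(B) = sqrt(2*B) = sqrt(2)*sqrt(B))
y(2027) - K(1103, -1477/(-803)) = sqrt(2)*sqrt(2027) - 1103/2 = sqrt(4054) - 1*1103/2 = sqrt(4054) - 1103/2 = -1103/2 + sqrt(4054)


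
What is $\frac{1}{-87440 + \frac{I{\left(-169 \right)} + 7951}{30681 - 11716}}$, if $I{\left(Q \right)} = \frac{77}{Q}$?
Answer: $- \frac{3205085}{280251288758} \approx -1.1436 \cdot 10^{-5}$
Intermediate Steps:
$\frac{1}{-87440 + \frac{I{\left(-169 \right)} + 7951}{30681 - 11716}} = \frac{1}{-87440 + \frac{\frac{77}{-169} + 7951}{30681 - 11716}} = \frac{1}{-87440 + \frac{77 \left(- \frac{1}{169}\right) + 7951}{18965}} = \frac{1}{-87440 + \left(- \frac{77}{169} + 7951\right) \frac{1}{18965}} = \frac{1}{-87440 + \frac{1343642}{169} \cdot \frac{1}{18965}} = \frac{1}{-87440 + \frac{1343642}{3205085}} = \frac{1}{- \frac{280251288758}{3205085}} = - \frac{3205085}{280251288758}$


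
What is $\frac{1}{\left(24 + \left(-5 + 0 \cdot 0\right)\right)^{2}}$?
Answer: $\frac{1}{361} \approx 0.0027701$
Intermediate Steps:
$\frac{1}{\left(24 + \left(-5 + 0 \cdot 0\right)\right)^{2}} = \frac{1}{\left(24 + \left(-5 + 0\right)\right)^{2}} = \frac{1}{\left(24 - 5\right)^{2}} = \frac{1}{19^{2}} = \frac{1}{361}$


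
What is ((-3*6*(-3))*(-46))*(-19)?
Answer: 47196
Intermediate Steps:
((-3*6*(-3))*(-46))*(-19) = (-18*(-3)*(-46))*(-19) = (54*(-46))*(-19) = -2484*(-19) = 47196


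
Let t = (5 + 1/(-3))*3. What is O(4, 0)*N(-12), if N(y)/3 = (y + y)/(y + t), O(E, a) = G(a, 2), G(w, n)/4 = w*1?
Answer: 0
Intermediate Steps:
G(w, n) = 4*w (G(w, n) = 4*(w*1) = 4*w)
t = 14 (t = (5 + 1*(-⅓))*3 = (5 - ⅓)*3 = (14/3)*3 = 14)
O(E, a) = 4*a
N(y) = 6*y/(14 + y) (N(y) = 3*((y + y)/(y + 14)) = 3*((2*y)/(14 + y)) = 3*(2*y/(14 + y)) = 6*y/(14 + y))
O(4, 0)*N(-12) = (4*0)*(6*(-12)/(14 - 12)) = 0*(6*(-12)/2) = 0*(6*(-12)*(½)) = 0*(-36) = 0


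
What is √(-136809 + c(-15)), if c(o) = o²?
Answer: 6*I*√3794 ≈ 369.57*I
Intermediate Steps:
√(-136809 + c(-15)) = √(-136809 + (-15)²) = √(-136809 + 225) = √(-136584) = 6*I*√3794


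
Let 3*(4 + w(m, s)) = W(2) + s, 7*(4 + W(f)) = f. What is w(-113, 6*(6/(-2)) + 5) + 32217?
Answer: 225452/7 ≈ 32207.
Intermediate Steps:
W(f) = -4 + f/7
w(m, s) = -110/21 + s/3 (w(m, s) = -4 + ((-4 + (1/7)*2) + s)/3 = -4 + ((-4 + 2/7) + s)/3 = -4 + (-26/7 + s)/3 = -4 + (-26/21 + s/3) = -110/21 + s/3)
w(-113, 6*(6/(-2)) + 5) + 32217 = (-110/21 + (6*(6/(-2)) + 5)/3) + 32217 = (-110/21 + (6*(6*(-1/2)) + 5)/3) + 32217 = (-110/21 + (6*(-3) + 5)/3) + 32217 = (-110/21 + (-18 + 5)/3) + 32217 = (-110/21 + (1/3)*(-13)) + 32217 = (-110/21 - 13/3) + 32217 = -67/7 + 32217 = 225452/7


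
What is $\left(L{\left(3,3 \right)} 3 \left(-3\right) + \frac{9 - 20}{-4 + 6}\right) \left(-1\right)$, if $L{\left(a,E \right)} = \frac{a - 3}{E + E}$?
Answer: $\frac{11}{2} \approx 5.5$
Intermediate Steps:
$L{\left(a,E \right)} = \frac{-3 + a}{2 E}$
$\left(L{\left(3,3 \right)} 3 \left(-3\right) + \frac{9 - 20}{-4 + 6}\right) \left(-1\right) = \left(\frac{-3 + 3}{2 \cdot 3} \cdot 3 \left(-3\right) + \frac{9 - 20}{-4 + 6}\right) \left(-1\right) = \left(\frac{1}{2} \cdot \frac{1}{3} \cdot 0 \cdot 3 \left(-3\right) - \frac{11}{2}\right) \left(-1\right) = \left(0 \cdot 3 \left(-3\right) - \frac{11}{2}\right) \left(-1\right) = \left(0 \left(-3\right) - \frac{11}{2}\right) \left(-1\right) = \left(0 - \frac{11}{2}\right) \left(-1\right) = \left(- \frac{11}{2}\right) \left(-1\right) = \frac{11}{2}$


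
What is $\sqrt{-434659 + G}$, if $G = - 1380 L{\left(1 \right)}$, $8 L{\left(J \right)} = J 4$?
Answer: $i \sqrt{435349} \approx 659.81 i$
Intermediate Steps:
$L{\left(J \right)} = \frac{J}{2}$ ($L{\left(J \right)} = \frac{J 4}{8} = \frac{4 J}{8} = \frac{J}{2}$)
$G = -690$ ($G = - 1380 \cdot \frac{1}{2} \cdot 1 = \left(-1380\right) \frac{1}{2} = -690$)
$\sqrt{-434659 + G} = \sqrt{-434659 - 690} = \sqrt{-435349} = i \sqrt{435349}$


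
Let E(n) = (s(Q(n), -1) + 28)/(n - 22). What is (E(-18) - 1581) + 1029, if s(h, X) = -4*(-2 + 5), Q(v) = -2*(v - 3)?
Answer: -2762/5 ≈ -552.40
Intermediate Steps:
Q(v) = 6 - 2*v (Q(v) = -2*(-3 + v) = 6 - 2*v)
s(h, X) = -12 (s(h, X) = -4*3 = -12)
E(n) = 16/(-22 + n) (E(n) = (-12 + 28)/(n - 22) = 16/(-22 + n))
(E(-18) - 1581) + 1029 = (16/(-22 - 18) - 1581) + 1029 = (16/(-40) - 1581) + 1029 = (16*(-1/40) - 1581) + 1029 = (-⅖ - 1581) + 1029 = -7907/5 + 1029 = -2762/5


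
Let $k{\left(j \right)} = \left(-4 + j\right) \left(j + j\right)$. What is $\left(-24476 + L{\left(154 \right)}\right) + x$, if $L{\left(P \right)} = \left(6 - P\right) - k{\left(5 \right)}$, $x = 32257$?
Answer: $7623$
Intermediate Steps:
$k{\left(j \right)} = 2 j \left(-4 + j\right)$ ($k{\left(j \right)} = \left(-4 + j\right) 2 j = 2 j \left(-4 + j\right)$)
$L{\left(P \right)} = -4 - P$ ($L{\left(P \right)} = \left(6 - P\right) - 2 \cdot 5 \left(-4 + 5\right) = \left(6 - P\right) - 2 \cdot 5 \cdot 1 = \left(6 - P\right) - 10 = -4 - P$)
$\left(-24476 + L{\left(154 \right)}\right) + x = \left(-24476 - 158\right) + 32257 = -24634 + 32257 = 7623$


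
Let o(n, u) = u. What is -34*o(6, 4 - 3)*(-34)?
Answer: 1156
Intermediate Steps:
-34*o(6, 4 - 3)*(-34) = -34*(4 - 3)*(-34) = -34*1*(-34) = -34*(-34) = 1156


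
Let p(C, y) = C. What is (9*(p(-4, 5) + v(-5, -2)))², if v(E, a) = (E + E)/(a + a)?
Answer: 729/4 ≈ 182.25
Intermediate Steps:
v(E, a) = E/a (v(E, a) = (2*E)/((2*a)) = (2*E)*(1/(2*a)) = E/a)
(9*(p(-4, 5) + v(-5, -2)))² = (9*(-4 - 5/(-2)))² = (9*(-4 - 5*(-½)))² = (9*(-4 + 5/2))² = (9*(-3/2))² = (-27/2)² = 729/4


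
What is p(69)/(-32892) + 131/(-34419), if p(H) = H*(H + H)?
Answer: -55341095/188684958 ≈ -0.29330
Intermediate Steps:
p(H) = 2*H**2 (p(H) = H*(2*H) = 2*H**2)
p(69)/(-32892) + 131/(-34419) = (2*69**2)/(-32892) + 131/(-34419) = (2*4761)*(-1/32892) + 131*(-1/34419) = 9522*(-1/32892) - 131/34419 = -1587/5482 - 131/34419 = -55341095/188684958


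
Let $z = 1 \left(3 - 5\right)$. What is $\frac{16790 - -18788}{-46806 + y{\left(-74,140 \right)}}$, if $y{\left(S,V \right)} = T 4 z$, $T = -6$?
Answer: $- \frac{17789}{23379} \approx -0.7609$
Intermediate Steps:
$z = -2$ ($z = 1 \left(-2\right) = -2$)
$y{\left(S,V \right)} = 48$ ($y{\left(S,V \right)} = \left(-6\right) 4 \left(-2\right) = \left(-24\right) \left(-2\right) = 48$)
$\frac{16790 - -18788}{-46806 + y{\left(-74,140 \right)}} = \frac{16790 - -18788}{-46806 + 48} = \frac{16790 + 18788}{-46758} = 35578 \left(- \frac{1}{46758}\right) = - \frac{17789}{23379}$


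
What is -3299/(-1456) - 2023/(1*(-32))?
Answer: 190691/2912 ≈ 65.484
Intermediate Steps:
-3299/(-1456) - 2023/(1*(-32)) = -3299*(-1/1456) - 2023/(-32) = 3299/1456 - 2023*(-1/32) = 3299/1456 + 2023/32 = 190691/2912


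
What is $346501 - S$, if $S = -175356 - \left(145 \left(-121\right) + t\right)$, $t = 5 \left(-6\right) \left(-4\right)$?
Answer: $504432$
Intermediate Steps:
$t = 120$ ($t = \left(-30\right) \left(-4\right) = 120$)
$S = -157931$ ($S = -175356 - \left(145 \left(-121\right) + 120\right) = -175356 - \left(-17545 + 120\right) = -175356 - -17425 = -175356 + 17425 = -157931$)
$346501 - S = 346501 - -157931 = 346501 + 157931 = 504432$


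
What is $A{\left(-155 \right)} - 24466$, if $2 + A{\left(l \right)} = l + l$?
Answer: $-24778$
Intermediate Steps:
$A{\left(l \right)} = -2 + 2 l$ ($A{\left(l \right)} = -2 + \left(l + l\right) = -2 + 2 l$)
$A{\left(-155 \right)} - 24466 = \left(-2 + 2 \left(-155\right)\right) - 24466 = \left(-2 - 310\right) - 24466 = -312 - 24466 = -24778$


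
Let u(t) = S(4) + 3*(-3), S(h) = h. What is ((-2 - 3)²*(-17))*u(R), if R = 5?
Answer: 2125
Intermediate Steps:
u(t) = -5 (u(t) = 4 + 3*(-3) = 4 - 9 = -5)
((-2 - 3)²*(-17))*u(R) = ((-2 - 3)²*(-17))*(-5) = ((-5)²*(-17))*(-5) = (25*(-17))*(-5) = -425*(-5) = 2125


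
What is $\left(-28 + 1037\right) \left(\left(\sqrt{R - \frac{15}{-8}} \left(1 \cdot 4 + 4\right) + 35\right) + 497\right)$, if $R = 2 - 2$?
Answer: $536788 + 2018 \sqrt{30} \approx 5.4784 \cdot 10^{5}$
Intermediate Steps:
$R = 0$ ($R = 2 - 2 = 0$)
$\left(-28 + 1037\right) \left(\left(\sqrt{R - \frac{15}{-8}} \left(1 \cdot 4 + 4\right) + 35\right) + 497\right) = \left(-28 + 1037\right) \left(\left(\sqrt{0 - \frac{15}{-8}} \left(1 \cdot 4 + 4\right) + 35\right) + 497\right) = 1009 \left(\left(\sqrt{0 - - \frac{15}{8}} \left(4 + 4\right) + 35\right) + 497\right) = 1009 \left(\left(\sqrt{0 + \frac{15}{8}} \cdot 8 + 35\right) + 497\right) = 1009 \left(\left(\sqrt{\frac{15}{8}} \cdot 8 + 35\right) + 497\right) = 1009 \left(\left(\frac{\sqrt{30}}{4} \cdot 8 + 35\right) + 497\right) = 1009 \left(\left(2 \sqrt{30} + 35\right) + 497\right) = 1009 \left(\left(35 + 2 \sqrt{30}\right) + 497\right) = 1009 \left(532 + 2 \sqrt{30}\right) = 536788 + 2018 \sqrt{30}$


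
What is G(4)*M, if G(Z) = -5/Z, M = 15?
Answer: -75/4 ≈ -18.750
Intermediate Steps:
G(4)*M = -5/4*15 = -75/4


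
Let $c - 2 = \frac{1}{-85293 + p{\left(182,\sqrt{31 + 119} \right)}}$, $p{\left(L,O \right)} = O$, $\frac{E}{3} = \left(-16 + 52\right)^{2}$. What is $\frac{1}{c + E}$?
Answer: $\frac{28299344183817}{110084448543258361} + \frac{5 \sqrt{6}}{110084448543258361} \approx 0.00025707$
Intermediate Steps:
$E = 3888$ ($E = 3 \left(-16 + 52\right)^{2} = 3 \cdot 36^{2} = 3 \cdot 1296 = 3888$)
$c = 2 + \frac{1}{-85293 + 5 \sqrt{6}}$ ($c = 2 + \frac{1}{-85293 + \sqrt{31 + 119}} = 2 + \frac{1}{-85293 + \sqrt{150}} = 2 + \frac{1}{-85293 + 5 \sqrt{6}} \approx 2.0$)
$\frac{1}{c + E} = \frac{1}{\left(\frac{4849902035}{2424965233} - \frac{5 \sqrt{6}}{7274895699}\right) + 3888} = \frac{1}{\frac{9433114727939}{2424965233} - \frac{5 \sqrt{6}}{7274895699}}$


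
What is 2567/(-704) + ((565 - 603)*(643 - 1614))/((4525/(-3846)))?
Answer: -99916050107/3185600 ≈ -31365.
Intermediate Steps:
2567/(-704) + ((565 - 603)*(643 - 1614))/((4525/(-3846))) = 2567*(-1/704) + (-38*(-971))/((4525*(-1/3846))) = -2567/704 + 36898/(-4525/3846) = -2567/704 + 36898*(-3846/4525) = -2567/704 - 141909708/4525 = -99916050107/3185600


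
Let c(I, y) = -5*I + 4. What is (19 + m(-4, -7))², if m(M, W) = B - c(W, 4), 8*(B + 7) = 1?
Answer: 46225/64 ≈ 722.27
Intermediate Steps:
c(I, y) = 4 - 5*I
B = -55/8 (B = -7 + (⅛)*1 = -7 + ⅛ = -55/8 ≈ -6.8750)
m(M, W) = -87/8 + 5*W (m(M, W) = -55/8 - (4 - 5*W) = -55/8 + (-4 + 5*W) = -87/8 + 5*W)
(19 + m(-4, -7))² = (19 + (-87/8 + 5*(-7)))² = (19 + (-87/8 - 35))² = (19 - 367/8)² = (-215/8)² = 46225/64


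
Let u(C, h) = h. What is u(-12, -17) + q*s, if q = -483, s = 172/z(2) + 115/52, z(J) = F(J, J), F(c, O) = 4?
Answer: -1136417/52 ≈ -21854.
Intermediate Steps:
z(J) = 4
s = 2351/52 (s = 172/4 + 115/52 = 172*(¼) + 115*(1/52) = 43 + 115/52 = 2351/52 ≈ 45.212)
u(-12, -17) + q*s = -17 - 483*2351/52 = -17 - 1135533/52 = -1136417/52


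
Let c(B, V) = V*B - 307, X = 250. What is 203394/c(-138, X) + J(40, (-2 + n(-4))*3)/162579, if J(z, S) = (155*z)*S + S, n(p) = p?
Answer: -12317560284/1886295751 ≈ -6.5300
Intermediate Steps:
c(B, V) = -307 + B*V (c(B, V) = B*V - 307 = -307 + B*V)
J(z, S) = S + 155*S*z (J(z, S) = 155*S*z + S = S + 155*S*z)
203394/c(-138, X) + J(40, (-2 + n(-4))*3)/162579 = 203394/(-307 - 138*250) + (((-2 - 4)*3)*(1 + 155*40))/162579 = 203394/(-307 - 34500) + ((-6*3)*(1 + 6200))*(1/162579) = 203394/(-34807) - 18*6201*(1/162579) = 203394*(-1/34807) - 111618*1/162579 = -203394/34807 - 37206/54193 = -12317560284/1886295751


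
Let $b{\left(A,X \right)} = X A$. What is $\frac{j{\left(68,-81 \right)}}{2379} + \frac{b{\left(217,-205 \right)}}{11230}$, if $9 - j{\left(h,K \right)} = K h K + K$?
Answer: $- \frac{341004077}{1781078} \approx -191.46$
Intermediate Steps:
$j{\left(h,K \right)} = 9 - K - h K^{2}$ ($j{\left(h,K \right)} = 9 - \left(K h K + K\right) = 9 - \left(h K^{2} + K\right) = 9 - \left(K + h K^{2}\right) = 9 - K - h K^{2}$)
$b{\left(A,X \right)} = A X$
$\frac{j{\left(68,-81 \right)}}{2379} + \frac{b{\left(217,-205 \right)}}{11230} = \frac{9 - -81 - 68 \left(-81\right)^{2}}{2379} + \frac{217 \left(-205\right)}{11230} = \left(9 + 81 - 68 \cdot 6561\right) \frac{1}{2379} - \frac{8897}{2246} = \left(9 + 81 - 446148\right) \frac{1}{2379} - \frac{8897}{2246} = \left(-446058\right) \frac{1}{2379} - \frac{8897}{2246} = - \frac{148686}{793} - \frac{8897}{2246} = - \frac{341004077}{1781078}$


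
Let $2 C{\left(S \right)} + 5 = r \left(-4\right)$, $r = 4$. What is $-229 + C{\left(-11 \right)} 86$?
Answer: $-1132$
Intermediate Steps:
$C{\left(S \right)} = - \frac{21}{2}$ ($C{\left(S \right)} = - \frac{5}{2} + \frac{4 \left(-4\right)}{2} = - \frac{5}{2} + \frac{1}{2} \left(-16\right) = - \frac{5}{2} - 8 = - \frac{21}{2}$)
$-229 + C{\left(-11 \right)} 86 = -229 - 903 = -1132$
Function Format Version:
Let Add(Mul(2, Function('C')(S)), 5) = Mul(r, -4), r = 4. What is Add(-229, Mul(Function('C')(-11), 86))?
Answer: -1132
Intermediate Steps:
Function('C')(S) = Rational(-21, 2) (Function('C')(S) = Add(Rational(-5, 2), Mul(Rational(1, 2), Mul(4, -4))) = Add(Rational(-5, 2), Mul(Rational(1, 2), -16)) = Add(Rational(-5, 2), -8) = Rational(-21, 2))
Add(-229, Mul(Function('C')(-11), 86)) = Add(-229, Mul(Rational(-21, 2), 86)) = Add(-229, -903) = -1132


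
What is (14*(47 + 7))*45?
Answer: 34020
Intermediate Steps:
(14*(47 + 7))*45 = (14*54)*45 = 756*45 = 34020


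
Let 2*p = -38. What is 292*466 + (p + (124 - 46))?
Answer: 136131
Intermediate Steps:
p = -19 (p = (½)*(-38) = -19)
292*466 + (p + (124 - 46)) = 292*466 + (-19 + (124 - 46)) = 136072 + (-19 + 78) = 136072 + 59 = 136131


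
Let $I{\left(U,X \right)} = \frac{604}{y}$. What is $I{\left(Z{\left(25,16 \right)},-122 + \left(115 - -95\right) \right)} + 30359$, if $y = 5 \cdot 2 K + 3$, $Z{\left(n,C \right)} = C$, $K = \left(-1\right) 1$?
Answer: $\frac{211909}{7} \approx 30273.0$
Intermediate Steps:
$K = -1$
$y = -7$ ($y = 5 \cdot 2 \left(-1\right) + 3 = 10 \left(-1\right) + 3 = -10 + 3 = -7$)
$I{\left(U,X \right)} = - \frac{604}{7}$ ($I{\left(U,X \right)} = \frac{604}{-7} = 604 \left(- \frac{1}{7}\right) = - \frac{604}{7}$)
$I{\left(Z{\left(25,16 \right)},-122 + \left(115 - -95\right) \right)} + 30359 = - \frac{604}{7} + 30359 = \frac{211909}{7}$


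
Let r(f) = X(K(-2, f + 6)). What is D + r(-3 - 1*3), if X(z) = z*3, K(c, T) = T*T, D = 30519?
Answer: 30519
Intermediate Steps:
K(c, T) = T²
X(z) = 3*z
r(f) = 3*(6 + f)² (r(f) = 3*(f + 6)² = 3*(6 + f)²)
D + r(-3 - 1*3) = 30519 + 3*(6 + (-3 - 1*3))² = 30519 + 3*(6 + (-3 - 3))² = 30519 + 3*(6 - 6)² = 30519 + 3*0² = 30519 + 3*0 = 30519 + 0 = 30519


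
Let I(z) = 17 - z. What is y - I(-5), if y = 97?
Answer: 75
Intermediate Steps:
y - I(-5) = 97 - (17 - 1*(-5)) = 97 - (17 + 5) = 97 - 1*22 = 97 - 22 = 75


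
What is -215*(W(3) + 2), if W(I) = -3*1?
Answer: 215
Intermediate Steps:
W(I) = -3
-215*(W(3) + 2) = -215*(-3 + 2) = -215*(-1) = 215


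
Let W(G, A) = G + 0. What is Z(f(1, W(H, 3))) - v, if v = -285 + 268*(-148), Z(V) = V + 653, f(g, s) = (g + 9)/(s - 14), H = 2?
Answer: 243607/6 ≈ 40601.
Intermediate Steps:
W(G, A) = G
f(g, s) = (9 + g)/(-14 + s)
Z(V) = 653 + V
v = -39949 (v = -285 - 39664 = -39949)
Z(f(1, W(H, 3))) - v = (653 + (9 + 1)/(-14 + 2)) - 1*(-39949) = (653 + 10/(-12)) + 39949 = (653 - 1/12*10) + 39949 = (653 - ⅚) + 39949 = 3913/6 + 39949 = 243607/6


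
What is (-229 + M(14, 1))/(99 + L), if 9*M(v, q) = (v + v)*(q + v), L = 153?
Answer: -547/756 ≈ -0.72355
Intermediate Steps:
M(v, q) = 2*v*(q + v)/9 (M(v, q) = ((v + v)*(q + v))/9 = ((2*v)*(q + v))/9 = (2*v*(q + v))/9 = 2*v*(q + v)/9)
(-229 + M(14, 1))/(99 + L) = (-229 + (2/9)*14*(1 + 14))/(99 + 153) = (-229 + (2/9)*14*15)/252 = (-229 + 140/3)*(1/252) = -547/3*1/252 = -547/756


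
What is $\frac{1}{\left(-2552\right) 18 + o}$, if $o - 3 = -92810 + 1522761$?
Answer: $\frac{1}{1384018} \approx 7.2253 \cdot 10^{-7}$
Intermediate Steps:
$o = 1429954$ ($o = 3 + \left(-92810 + 1522761\right) = 3 + 1429951 = 1429954$)
$\frac{1}{\left(-2552\right) 18 + o} = \frac{1}{\left(-2552\right) 18 + 1429954} = \frac{1}{-45936 + 1429954} = \frac{1}{1384018}$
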